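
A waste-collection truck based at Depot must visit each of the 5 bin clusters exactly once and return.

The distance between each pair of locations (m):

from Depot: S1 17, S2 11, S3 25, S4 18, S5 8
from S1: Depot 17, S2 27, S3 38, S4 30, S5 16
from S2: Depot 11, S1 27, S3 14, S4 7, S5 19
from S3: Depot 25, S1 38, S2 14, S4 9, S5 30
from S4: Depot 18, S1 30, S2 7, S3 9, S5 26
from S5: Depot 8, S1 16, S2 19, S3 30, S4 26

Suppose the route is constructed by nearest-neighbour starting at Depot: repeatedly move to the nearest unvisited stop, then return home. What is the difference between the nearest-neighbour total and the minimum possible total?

Depot: S5=8, S2=11, S1=17, S4=18, S3=25 ⇒ S5
S5: S1=16, S2=19, S4=26, S3=30 ⇒ S1
S1: S2=27, S4=30, S3=38 ⇒ S2
S2: S4=7, S3=14 ⇒ S4
S4: S3=9 ⇒ S3
NN route Depot → S5 → S1 → S2 → S4 → S3 → Depot costs 92.
Optimal: Depot → S2 → S3 → S4 → S1 → S5 → Depot costs 88 (by enumerating all 60 distinct tours).
Excess = 92 − 88 = 4.

4 m longer than the optimal tour.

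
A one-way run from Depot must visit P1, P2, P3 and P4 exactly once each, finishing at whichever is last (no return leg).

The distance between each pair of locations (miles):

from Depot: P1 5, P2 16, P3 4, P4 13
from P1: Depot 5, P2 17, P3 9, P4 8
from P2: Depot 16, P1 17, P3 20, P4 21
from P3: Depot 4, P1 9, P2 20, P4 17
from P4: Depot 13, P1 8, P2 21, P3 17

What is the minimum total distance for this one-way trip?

There are 4! = 24 possible orderings.
Depot - P1 - P2 - P3 - P4: 5+17+20+17 = 59
Depot - P1 - P2 - P4 - P3: 5+17+21+17 = 60
Depot - P1 - P3 - P2 - P4: 5+9+20+21 = 55
Depot - P1 - P3 - P4 - P2: 5+9+17+21 = 52
Depot - P1 - P4 - P2 - P3: 5+8+21+20 = 54
Depot - P1 - P4 - P3 - P2: 5+8+17+20 = 50
Depot - P2 - P1 - P3 - P4: 16+17+9+17 = 59
Depot - P2 - P1 - P4 - P3: 16+17+8+17 = 58
Depot - P2 - P3 - P1 - P4: 16+20+9+8 = 53
Depot - P2 - P3 - P4 - P1: 16+20+17+8 = 61
Depot - P2 - P4 - P1 - P3: 16+21+8+9 = 54
Depot - P2 - P4 - P3 - P1: 16+21+17+9 = 63
Depot - P3 - P1 - P2 - P4: 4+9+17+21 = 51
Depot - P3 - P1 - P4 - P2: 4+9+8+21 = 42
… (10 more)
The minimum is 42.
One shortest path: Depot → P3 → P1 → P4 → P2.

Shortest open route: 42 miles.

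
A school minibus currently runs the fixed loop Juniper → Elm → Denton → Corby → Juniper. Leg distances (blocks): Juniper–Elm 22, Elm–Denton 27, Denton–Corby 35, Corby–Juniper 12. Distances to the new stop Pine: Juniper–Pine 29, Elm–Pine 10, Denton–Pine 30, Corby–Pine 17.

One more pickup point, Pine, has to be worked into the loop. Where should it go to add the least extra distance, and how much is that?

+12 blocks — insert Pine between Denton and Corby.

Insertion cost between consecutive stops i–j is d(i,Pine) + d(Pine,j) − d(i,j):
  between Juniper and Elm: 29 + 10 − 22 = 17
  between Elm and Denton: 10 + 30 − 27 = 13
  between Denton and Corby: 30 + 17 − 35 = 12
  between Corby and Juniper: 17 + 29 − 12 = 34
Cheapest insertion is between Denton and Corby, adding 12.
New total = 96 + 12 = 108.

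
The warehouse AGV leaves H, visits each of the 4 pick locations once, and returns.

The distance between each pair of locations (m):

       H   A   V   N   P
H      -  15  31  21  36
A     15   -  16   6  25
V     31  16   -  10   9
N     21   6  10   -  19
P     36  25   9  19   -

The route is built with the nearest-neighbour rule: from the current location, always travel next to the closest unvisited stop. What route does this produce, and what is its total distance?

At H the remaining stops are A 15, N 21, V 31, P 36; go to A.
At A the remaining stops are N 6, V 16, P 25; go to N.
At N the remaining stops are V 10, P 19; go to V.
At V the remaining stops are P 9; go to P.
Return P→H: 36.
Total = 15 + 6 + 10 + 9 + 36 = 76.

76 m along H → A → N → V → P → H.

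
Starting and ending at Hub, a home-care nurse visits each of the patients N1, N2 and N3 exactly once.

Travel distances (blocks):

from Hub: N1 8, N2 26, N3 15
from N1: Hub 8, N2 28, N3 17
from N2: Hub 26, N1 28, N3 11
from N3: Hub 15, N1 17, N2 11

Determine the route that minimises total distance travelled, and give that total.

There are 3 distinct closed tours to check (reversals are equivalent).
Hub→N1→N2→N3→Hub: 8+28+11+15 = 62
Hub→N1→N3→N2→Hub: 8+17+11+26 = 62
Hub→N2→N1→N3→Hub: 26+28+17+15 = 86
The minimum is 62.
One optimal route: Hub → N1 → N2 → N3 → Hub (or its reverse).

Shortest round trip = 62 blocks.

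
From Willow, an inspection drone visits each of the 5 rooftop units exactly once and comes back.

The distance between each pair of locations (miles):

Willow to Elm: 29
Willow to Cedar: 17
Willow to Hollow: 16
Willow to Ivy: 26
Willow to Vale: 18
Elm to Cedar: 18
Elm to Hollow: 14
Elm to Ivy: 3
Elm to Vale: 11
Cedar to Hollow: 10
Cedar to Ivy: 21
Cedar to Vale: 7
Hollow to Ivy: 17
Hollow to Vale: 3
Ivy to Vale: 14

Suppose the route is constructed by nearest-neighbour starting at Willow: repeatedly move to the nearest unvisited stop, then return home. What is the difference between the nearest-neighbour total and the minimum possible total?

From Willow: Hollow=16, Cedar=17, Vale=18, Ivy=26, Elm=29 → choose Hollow (16).
From Hollow: Vale=3, Cedar=10, Elm=14, Ivy=17 → choose Vale (3).
From Vale: Cedar=7, Elm=11, Ivy=14 → choose Cedar (7).
From Cedar: Elm=18, Ivy=21 → choose Elm (18).
From Elm: Ivy=3 → choose Ivy (3).
NN route Willow → Hollow → Vale → Cedar → Elm → Ivy → Willow costs 73.
Optimal: Willow → Cedar → Hollow → Vale → Elm → Ivy → Willow costs 70 (by enumerating all 60 distinct tours).
Excess = 73 − 70 = 3.

Excess over optimum: 3 miles.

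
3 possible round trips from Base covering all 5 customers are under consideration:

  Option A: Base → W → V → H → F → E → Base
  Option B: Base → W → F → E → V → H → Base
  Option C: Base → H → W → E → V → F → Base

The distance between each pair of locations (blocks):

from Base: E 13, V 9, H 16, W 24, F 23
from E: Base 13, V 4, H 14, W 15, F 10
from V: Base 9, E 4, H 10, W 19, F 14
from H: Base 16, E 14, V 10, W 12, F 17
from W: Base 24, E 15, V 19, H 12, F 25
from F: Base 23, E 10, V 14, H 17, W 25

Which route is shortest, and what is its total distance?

Shortest is Option C, total 84 blocks.

Option A: 24 + 19 + 10 + 17 + 10 + 13 = 93
Option B: 24 + 25 + 10 + 4 + 10 + 16 = 89
Option C: 16 + 12 + 15 + 4 + 14 + 23 = 84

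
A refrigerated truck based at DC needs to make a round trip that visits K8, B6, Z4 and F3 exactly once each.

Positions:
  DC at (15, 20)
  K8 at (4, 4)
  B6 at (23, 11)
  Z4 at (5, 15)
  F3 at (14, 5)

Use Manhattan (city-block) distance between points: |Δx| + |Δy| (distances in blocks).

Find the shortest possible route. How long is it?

DC→K8→B6→Z4→F3→DC: 27+26+22+19+16 = 110
DC→K8→B6→F3→Z4→DC: 27+26+15+19+15 = 102
DC→K8→Z4→B6→F3→DC: 27+12+22+15+16 = 92
DC→K8→Z4→F3→B6→DC: 27+12+19+15+17 = 90
DC→K8→F3→B6→Z4→DC: 27+11+15+22+15 = 90
DC→K8→F3→Z4→B6→DC: 27+11+19+22+17 = 96
DC→B6→K8→Z4→F3→DC: 17+26+12+19+16 = 90
DC→B6→K8→F3→Z4→DC: 17+26+11+19+15 = 88
DC→B6→Z4→K8→F3→DC: 17+22+12+11+16 = 78
DC→B6→F3→K8→Z4→DC: 17+15+11+12+15 = 70
DC→Z4→K8→B6→F3→DC: 15+12+26+15+16 = 84
DC→Z4→B6→K8→F3→DC: 15+22+26+11+16 = 90
The minimum is 70.
One optimal route: DC → B6 → F3 → K8 → Z4 → DC (or its reverse).

Shortest round trip = 70 blocks.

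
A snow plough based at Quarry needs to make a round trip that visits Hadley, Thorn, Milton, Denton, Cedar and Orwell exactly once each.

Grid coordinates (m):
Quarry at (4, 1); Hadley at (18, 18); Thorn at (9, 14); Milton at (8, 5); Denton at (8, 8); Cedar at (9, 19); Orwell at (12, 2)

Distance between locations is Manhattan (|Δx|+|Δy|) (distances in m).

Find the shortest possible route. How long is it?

Minimum total distance: 64 m.

With 6 stops there are 6!/2 = 360 distinct round trips (a route and its reverse cost the same).
Quarry→Hadley→Thorn→Milton→Denton→Cedar→Orwell→Quarry: 31+13+10+3+12+20+9 = 98
Quarry→Hadley→Thorn→Milton→Denton→Orwell→Cedar→Quarry: 31+13+10+3+10+20+23 = 110
Quarry→Hadley→Thorn→Milton→Cedar→Denton→Orwell→Quarry: 31+13+10+15+12+10+9 = 100
Quarry→Hadley→Thorn→Milton→Cedar→Orwell→Denton→Quarry: 31+13+10+15+20+10+11 = 110
Quarry→Hadley→Thorn→Milton→Orwell→Denton→Cedar→Quarry: 31+13+10+7+10+12+23 = 106
Quarry→Hadley→Thorn→Milton→Orwell→Cedar→Denton→Quarry: 31+13+10+7+20+12+11 = 104
Quarry→Hadley→Thorn→Denton→Milton→Cedar→Orwell→Quarry: 31+13+7+3+15+20+9 = 98
Quarry→Hadley→Thorn→Denton→Milton→Orwell→Cedar→Quarry: 31+13+7+3+7+20+23 = 104
… (352 more)
Quarry→Milton→Denton→Thorn→Cedar→Hadley→Orwell→Quarry: 8+3+7+5+10+22+9 = 64  ← best
The minimum is 64.
One optimal route: Quarry → Milton → Denton → Thorn → Cedar → Hadley → Orwell → Quarry (or its reverse).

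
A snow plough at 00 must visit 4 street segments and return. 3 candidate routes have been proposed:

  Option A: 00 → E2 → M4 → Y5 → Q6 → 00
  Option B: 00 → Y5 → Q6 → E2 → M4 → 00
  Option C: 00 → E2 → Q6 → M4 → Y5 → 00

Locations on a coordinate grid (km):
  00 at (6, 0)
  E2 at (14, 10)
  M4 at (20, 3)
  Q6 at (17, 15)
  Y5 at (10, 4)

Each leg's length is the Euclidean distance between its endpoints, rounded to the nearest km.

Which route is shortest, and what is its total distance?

Option A: 13 + 9 + 10 + 13 + 19 = 64
Option B: 6 + 13 + 6 + 9 + 14 = 48
Option C: 13 + 6 + 12 + 10 + 6 = 47

47 km — Option C is the shortest.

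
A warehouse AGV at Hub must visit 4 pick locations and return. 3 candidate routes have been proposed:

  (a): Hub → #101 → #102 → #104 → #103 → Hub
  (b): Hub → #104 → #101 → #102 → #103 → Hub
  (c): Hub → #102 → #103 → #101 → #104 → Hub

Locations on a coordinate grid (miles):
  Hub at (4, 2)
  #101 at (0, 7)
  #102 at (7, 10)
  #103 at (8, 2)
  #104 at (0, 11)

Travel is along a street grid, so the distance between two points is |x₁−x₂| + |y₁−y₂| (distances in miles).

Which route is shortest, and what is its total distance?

(a): 9 + 10 + 8 + 17 + 4 = 48
(b): 13 + 4 + 10 + 9 + 4 = 40
(c): 11 + 9 + 13 + 4 + 13 = 50

Shortest is (b), total 40 miles.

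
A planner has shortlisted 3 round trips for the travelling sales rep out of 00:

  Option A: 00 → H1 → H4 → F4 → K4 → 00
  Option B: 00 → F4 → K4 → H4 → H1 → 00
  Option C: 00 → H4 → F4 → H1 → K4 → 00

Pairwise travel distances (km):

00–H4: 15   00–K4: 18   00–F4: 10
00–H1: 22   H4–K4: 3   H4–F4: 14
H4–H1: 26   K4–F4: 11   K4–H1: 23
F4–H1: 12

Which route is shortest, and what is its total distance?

Option A: 22 + 26 + 14 + 11 + 18 = 91
Option B: 10 + 11 + 3 + 26 + 22 = 72
Option C: 15 + 14 + 12 + 23 + 18 = 82

Shortest is Option B, total 72 km.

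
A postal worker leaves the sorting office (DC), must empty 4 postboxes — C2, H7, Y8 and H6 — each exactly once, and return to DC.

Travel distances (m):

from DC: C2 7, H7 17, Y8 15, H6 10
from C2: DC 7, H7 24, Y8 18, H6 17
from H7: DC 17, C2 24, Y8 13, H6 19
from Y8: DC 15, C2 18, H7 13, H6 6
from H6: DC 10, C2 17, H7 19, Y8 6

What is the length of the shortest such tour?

DC → C2 → H7 → Y8 → H6 → DC: 7+24+13+6+10 = 60
DC → C2 → H7 → H6 → Y8 → DC: 7+24+19+6+15 = 71
DC → C2 → Y8 → H7 → H6 → DC: 7+18+13+19+10 = 67
DC → C2 → Y8 → H6 → H7 → DC: 7+18+6+19+17 = 67
DC → C2 → H6 → H7 → Y8 → DC: 7+17+19+13+15 = 71
DC → C2 → H6 → Y8 → H7 → DC: 7+17+6+13+17 = 60
DC → H7 → C2 → Y8 → H6 → DC: 17+24+18+6+10 = 75
DC → H7 → C2 → H6 → Y8 → DC: 17+24+17+6+15 = 79
DC → H7 → Y8 → C2 → H6 → DC: 17+13+18+17+10 = 75
DC → H7 → H6 → C2 → Y8 → DC: 17+19+17+18+15 = 86
DC → Y8 → C2 → H7 → H6 → DC: 15+18+24+19+10 = 86
DC → Y8 → H7 → C2 → H6 → DC: 15+13+24+17+10 = 79
The minimum is 60.
One optimal route: DC → C2 → H7 → Y8 → H6 → DC (or its reverse).

Minimum total distance: 60 m.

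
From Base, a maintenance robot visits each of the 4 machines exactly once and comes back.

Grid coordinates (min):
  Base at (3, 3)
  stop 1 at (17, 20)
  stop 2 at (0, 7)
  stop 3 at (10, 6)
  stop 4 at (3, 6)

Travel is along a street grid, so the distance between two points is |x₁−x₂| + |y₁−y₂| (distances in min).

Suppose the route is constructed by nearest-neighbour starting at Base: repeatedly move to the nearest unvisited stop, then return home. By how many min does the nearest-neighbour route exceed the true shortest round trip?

Excess over optimum: 2 min.

From Base: stop 4=3, stop 2=7, stop 3=10, stop 1=31 → choose stop 4 (3).
From stop 4: stop 2=4, stop 3=7, stop 1=28 → choose stop 2 (4).
From stop 2: stop 3=11, stop 1=30 → choose stop 3 (11).
From stop 3: stop 1=21 → choose stop 1 (21).
NN route Base → stop 4 → stop 2 → stop 3 → stop 1 → Base costs 70.
Optimal: Base → stop 2 → stop 1 → stop 3 → stop 4 → Base costs 68 (by enumerating all 12 distinct tours).
Excess = 70 − 68 = 2.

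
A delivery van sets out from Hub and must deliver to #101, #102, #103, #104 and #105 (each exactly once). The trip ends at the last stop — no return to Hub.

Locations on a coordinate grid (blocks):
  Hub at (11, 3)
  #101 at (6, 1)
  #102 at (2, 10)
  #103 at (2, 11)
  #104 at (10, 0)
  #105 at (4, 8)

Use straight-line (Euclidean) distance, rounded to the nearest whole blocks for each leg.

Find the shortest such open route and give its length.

There are 5! = 120 possible orderings.
Hub → #101 → #102 → #103 → #104 → #105: 5+10+1+14+10 = 40
Hub → #101 → #102 → #103 → #105 → #104: 5+10+1+4+10 = 30
Hub → #101 → #102 → #104 → #103 → #105: 5+10+13+14+4 = 46
Hub → #101 → #102 → #104 → #105 → #103: 5+10+13+10+4 = 42
Hub → #101 → #102 → #105 → #103 → #104: 5+10+3+4+14 = 36
Hub → #101 → #102 → #105 → #104 → #103: 5+10+3+10+14 = 42
Hub → #101 → #103 → #102 → #104 → #105: 5+11+1+13+10 = 40
Hub → #101 → #103 → #102 → #105 → #104: 5+11+1+3+10 = 30
Hub → #101 → #103 → #104 → #102 → #105: 5+11+14+13+3 = 46
Hub → #101 → #103 → #104 → #105 → #102: 5+11+14+10+3 = 43
Hub → #101 → #103 → #105 → #102 → #104: 5+11+4+3+13 = 36
Hub → #101 → #103 → #105 → #104 → #102: 5+11+4+10+13 = 43
Hub → #101 → #104 → #102 → #103 → #105: 5+4+13+1+4 = 27
Hub → #101 → #104 → #102 → #105 → #103: 5+4+13+3+4 = 29
… (106 more)
Hub → #104 → #101 → #105 → #102 → #103: 3+4+7+3+1 = 18  ← best
The minimum is 18.
One shortest path: Hub → #104 → #101 → #105 → #102 → #103.

Minimum one-way distance = 18 blocks.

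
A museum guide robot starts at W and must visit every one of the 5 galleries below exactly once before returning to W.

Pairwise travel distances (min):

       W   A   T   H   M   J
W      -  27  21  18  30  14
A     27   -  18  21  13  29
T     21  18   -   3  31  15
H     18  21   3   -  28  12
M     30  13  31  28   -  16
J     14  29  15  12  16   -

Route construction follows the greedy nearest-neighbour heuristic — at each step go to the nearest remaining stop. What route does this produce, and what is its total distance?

From W: distances to unvisited — J=14, H=18, T=21, A=27, M=30. Nearest is J (14).
From J: distances to unvisited — H=12, T=15, M=16, A=29. Nearest is H (12).
From H: distances to unvisited — T=3, A=21, M=28. Nearest is T (3).
From T: distances to unvisited — A=18, M=31. Nearest is A (18).
From A: distances to unvisited — M=13. Nearest is M (13).
Return M→W: 30.
Total = 14 + 12 + 3 + 18 + 13 + 30 = 90.

Nearest-neighbour total = 90 min; route W → J → H → T → A → M → W.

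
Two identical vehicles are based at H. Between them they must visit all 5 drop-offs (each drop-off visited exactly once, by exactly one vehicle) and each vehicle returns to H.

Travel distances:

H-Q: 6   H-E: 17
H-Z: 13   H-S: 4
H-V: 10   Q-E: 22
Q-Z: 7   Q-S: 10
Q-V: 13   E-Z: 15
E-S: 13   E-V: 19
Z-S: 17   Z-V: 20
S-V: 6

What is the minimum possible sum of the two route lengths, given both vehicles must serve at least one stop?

65 — the smallest possible combined total.

Check every non-empty split of the stops between the two vehicles; for each half take its own optimal tour:
  {Q} + {E, Z, S, V}: 12 + 57 = 69
  {E} + {Q, Z, S, V}: 34 + 43 = 77
  {Q, E} + {Z, S, V}: 45 + 43 = 88
  {Z} + {Q, E, S, V}: 26 + 55 = 81
  {Q, Z} + {E, S, V}: 26 + 46 = 72
  {E, Z} + {Q, S, V}: 45 + 29 = 74
  … (15 splits in total)
  {Q, E, Z} + {S, V}: 45 + 20 = 65  ← best
Best: vehicle 1 H → Q → Z → E → H = 45; vehicle 2 H → S → V → H = 20; combined 65.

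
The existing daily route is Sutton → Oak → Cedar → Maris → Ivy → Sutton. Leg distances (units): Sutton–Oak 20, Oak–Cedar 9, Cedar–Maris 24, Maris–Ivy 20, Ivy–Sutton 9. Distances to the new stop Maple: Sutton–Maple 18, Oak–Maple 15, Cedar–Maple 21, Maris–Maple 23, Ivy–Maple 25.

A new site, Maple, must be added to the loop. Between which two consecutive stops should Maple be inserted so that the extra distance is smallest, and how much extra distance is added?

Insertion cost between consecutive stops i–j is d(i,Maple) + d(Maple,j) − d(i,j):
  between Sutton and Oak: 18 + 15 − 20 = 13
  between Oak and Cedar: 15 + 21 − 9 = 27
  between Cedar and Maris: 21 + 23 − 24 = 20
  between Maris and Ivy: 23 + 25 − 20 = 28
  between Ivy and Sutton: 25 + 18 − 9 = 34
Cheapest insertion is between Sutton and Oak, adding 13.
New total = 82 + 13 = 95.

Adding 13 by placing Maple on the Sutton–Oak leg.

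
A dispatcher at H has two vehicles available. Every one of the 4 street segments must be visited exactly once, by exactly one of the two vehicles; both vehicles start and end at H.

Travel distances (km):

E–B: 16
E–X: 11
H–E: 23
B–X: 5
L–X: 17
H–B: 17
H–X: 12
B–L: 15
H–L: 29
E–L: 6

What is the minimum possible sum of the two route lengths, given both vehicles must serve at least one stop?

Check every non-empty split of the stops between the two vehicles; for each half take its own optimal tour:
  {E} + {B, L, X}: 46 + 61 = 107
  {B} + {E, L, X}: 34 + 58 = 92
  {E, B} + {L, X}: 56 + 58 = 114
  {L} + {E, B, X}: 58 + 56 = 114
  {E, L} + {B, X}: 58 + 34 = 92
  {B, L} + {E, X}: 61 + 46 = 107
  … (7 splits in total)
  {E, B, L} + {X}: 61 + 24 = 85  ← best
Best: vehicle 1 H → E → L → B → H = 61; vehicle 2 H → X → H = 24; combined 85.

85 km — the smallest possible combined total.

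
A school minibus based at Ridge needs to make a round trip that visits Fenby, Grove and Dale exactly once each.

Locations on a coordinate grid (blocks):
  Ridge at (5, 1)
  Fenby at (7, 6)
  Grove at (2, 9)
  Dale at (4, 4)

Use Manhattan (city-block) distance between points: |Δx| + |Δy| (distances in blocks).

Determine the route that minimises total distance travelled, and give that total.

There are 3 distinct closed tours to check (reversals are equivalent).
Ridge→Fenby→Grove→Dale→Ridge: 7+8+7+4 = 26
Ridge→Fenby→Dale→Grove→Ridge: 7+5+7+11 = 30
Ridge→Grove→Fenby→Dale→Ridge: 11+8+5+4 = 28
The minimum is 26.
One optimal route: Ridge → Fenby → Grove → Dale → Ridge (or its reverse).

Minimum total distance: 26 blocks.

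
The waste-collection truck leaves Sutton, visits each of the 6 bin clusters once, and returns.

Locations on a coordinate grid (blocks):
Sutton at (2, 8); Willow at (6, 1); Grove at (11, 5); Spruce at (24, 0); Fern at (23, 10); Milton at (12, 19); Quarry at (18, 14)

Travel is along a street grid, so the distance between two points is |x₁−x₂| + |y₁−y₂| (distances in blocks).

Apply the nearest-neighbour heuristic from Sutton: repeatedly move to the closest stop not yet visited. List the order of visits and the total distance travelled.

Total distance 96 blocks via the nearest-neighbour route Sutton → Willow → Grove → Milton → Quarry → Fern → Spruce → Sutton.

At Sutton the remaining stops are Willow 11, Grove 12, Milton 21, Quarry 22, Fern 23, Spruce 30; go to Willow.
At Willow the remaining stops are Grove 9, Spruce 19, Milton 24, Quarry 25, Fern 26; go to Grove.
At Grove the remaining stops are Milton 15, Quarry 16, Fern 17, Spruce 18; go to Milton.
At Milton the remaining stops are Quarry 11, Fern 20, Spruce 31; go to Quarry.
At Quarry the remaining stops are Fern 9, Spruce 20; go to Fern.
At Fern the remaining stops are Spruce 11; go to Spruce.
Return Spruce→Sutton: 30.
Total = 11 + 9 + 15 + 11 + 9 + 11 + 30 = 96.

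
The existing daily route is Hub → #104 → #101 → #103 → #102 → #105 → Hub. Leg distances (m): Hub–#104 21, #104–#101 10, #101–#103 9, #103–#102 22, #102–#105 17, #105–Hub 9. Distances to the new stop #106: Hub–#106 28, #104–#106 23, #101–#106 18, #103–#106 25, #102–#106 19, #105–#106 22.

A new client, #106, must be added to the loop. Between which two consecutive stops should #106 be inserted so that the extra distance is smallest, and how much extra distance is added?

Adding 22 m by placing #106 on the #103–#102 leg.

Insertion cost between consecutive stops i–j is d(i,#106) + d(#106,j) − d(i,j):
  between Hub and #104: 28 + 23 − 21 = 30
  between #104 and #101: 23 + 18 − 10 = 31
  between #101 and #103: 18 + 25 − 9 = 34
  between #103 and #102: 25 + 19 − 22 = 22
  between #102 and #105: 19 + 22 − 17 = 24
  between #105 and Hub: 22 + 28 − 9 = 41
Cheapest insertion is between #103 and #102, adding 22.
New total = 88 + 22 = 110.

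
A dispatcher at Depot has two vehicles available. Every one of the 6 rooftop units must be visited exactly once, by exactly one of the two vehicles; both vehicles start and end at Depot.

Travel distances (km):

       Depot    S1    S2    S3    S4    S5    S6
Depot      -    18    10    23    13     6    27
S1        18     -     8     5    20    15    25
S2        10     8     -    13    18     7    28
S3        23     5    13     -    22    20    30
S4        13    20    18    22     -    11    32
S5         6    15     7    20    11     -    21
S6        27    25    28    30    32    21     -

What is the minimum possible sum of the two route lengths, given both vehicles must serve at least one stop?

There are 2^5 − 1 = 31 ways to divide the 6 stops into two non-empty groups. For each, the best each vehicle can do is its own shortest tour through its group:
  {S1} + {S2, S3, S4, S5, S6}: 36 + 98 = 134
  {S2} + {S1, S3, S4, S5, S6}: 20 + 92 = 112
  {S1, S2} + {S3, S4, S5, S6}: 36 + 92 = 128
  {S3} + {S1, S2, S4, S5, S6}: 46 + 88 = 134
  {S1, S3} + {S2, S4, S5, S6}: 46 + 83 = 129
  {S2, S3} + {S1, S4, S5, S6}: 46 + 85 = 131
  … (31 splits in total)
  {S4} + {S1, S2, S3, S5, S6}: 26 + 80 = 106  ← best
Best: vehicle 1 Depot → S4 → Depot = 26; vehicle 2 Depot → S2 → S1 → S3 → S6 → S5 → Depot = 80; combined 106.

106 km — the smallest possible combined total.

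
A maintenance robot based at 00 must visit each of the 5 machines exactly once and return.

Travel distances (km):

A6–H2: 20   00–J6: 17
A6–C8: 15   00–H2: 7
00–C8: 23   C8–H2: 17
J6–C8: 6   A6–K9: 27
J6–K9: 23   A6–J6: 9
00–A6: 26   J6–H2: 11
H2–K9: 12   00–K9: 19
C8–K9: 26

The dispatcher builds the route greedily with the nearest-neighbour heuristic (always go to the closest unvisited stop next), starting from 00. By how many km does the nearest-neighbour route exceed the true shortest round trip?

1 km longer than the optimal tour.

From 00: H2=7, J6=17, K9=19, C8=23, A6=26 → choose H2 (7).
From H2: J6=11, K9=12, C8=17, A6=20 → choose J6 (11).
From J6: C8=6, A6=9, K9=23 → choose C8 (6).
From C8: A6=15, K9=26 → choose A6 (15).
From A6: K9=27 → choose K9 (27).
NN route 00 → H2 → J6 → C8 → A6 → K9 → 00 costs 85.
Optimal: 00 → J6 → C8 → A6 → K9 → H2 → 00 costs 84 (by enumerating all 60 distinct tours).
Excess = 85 − 84 = 1.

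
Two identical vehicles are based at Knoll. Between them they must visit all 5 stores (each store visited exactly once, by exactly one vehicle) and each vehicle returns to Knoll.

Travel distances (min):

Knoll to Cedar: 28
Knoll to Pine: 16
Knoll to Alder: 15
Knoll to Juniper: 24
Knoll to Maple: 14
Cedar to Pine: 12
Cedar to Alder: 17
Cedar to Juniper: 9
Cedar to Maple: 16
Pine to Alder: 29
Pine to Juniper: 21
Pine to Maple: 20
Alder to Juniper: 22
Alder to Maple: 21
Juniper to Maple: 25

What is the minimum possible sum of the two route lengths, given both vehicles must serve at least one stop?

102 min — the smallest possible combined total.

There are 2^4 − 1 = 15 ways to divide the 5 stops into two non-empty groups. For each, the best each vehicle can do is its own shortest tour through its group:
  {Cedar} + {Pine, Alder, Juniper, Maple}: 56 + 92 = 148
  {Pine} + {Cedar, Alder, Juniper, Maple}: 32 + 76 = 108
  {Cedar, Pine} + {Alder, Juniper, Maple}: 56 + 76 = 132
  {Alder} + {Cedar, Pine, Juniper, Maple}: 30 + 76 = 106
  {Cedar, Alder} + {Pine, Juniper, Maple}: 60 + 76 = 136
  {Pine, Alder} + {Cedar, Juniper, Maple}: 60 + 63 = 123
  … (15 splits in total)
  {Cedar, Pine, Alder, Juniper} + {Maple}: 74 + 28 = 102  ← best
Best: vehicle 1 Knoll → Pine → Cedar → Juniper → Alder → Knoll = 74; vehicle 2 Knoll → Maple → Knoll = 28; combined 102.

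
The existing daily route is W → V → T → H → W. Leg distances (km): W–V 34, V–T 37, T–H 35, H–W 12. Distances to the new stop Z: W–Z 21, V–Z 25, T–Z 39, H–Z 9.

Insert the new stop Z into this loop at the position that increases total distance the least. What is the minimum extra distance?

Minimum extra distance: 12 km, inserting Z between W and V.

Insertion cost between consecutive stops i–j is d(i,Z) + d(Z,j) − d(i,j):
  between W and V: 21 + 25 − 34 = 12
  between V and T: 25 + 39 − 37 = 27
  between T and H: 39 + 9 − 35 = 13
  between H and W: 9 + 21 − 12 = 18
Cheapest insertion is between W and V, adding 12.
New total = 118 + 12 = 130.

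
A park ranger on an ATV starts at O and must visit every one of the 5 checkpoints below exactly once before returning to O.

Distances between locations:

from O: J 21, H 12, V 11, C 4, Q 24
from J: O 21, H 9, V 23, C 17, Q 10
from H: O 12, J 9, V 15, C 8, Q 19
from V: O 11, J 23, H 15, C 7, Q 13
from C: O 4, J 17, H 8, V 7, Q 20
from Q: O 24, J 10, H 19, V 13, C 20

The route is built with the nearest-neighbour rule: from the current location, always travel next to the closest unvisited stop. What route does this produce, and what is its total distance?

From O: distances to unvisited — C=4, V=11, H=12, J=21, Q=24. Nearest is C (4).
From C: distances to unvisited — V=7, H=8, J=17, Q=20. Nearest is V (7).
From V: distances to unvisited — Q=13, H=15, J=23. Nearest is Q (13).
From Q: distances to unvisited — J=10, H=19. Nearest is J (10).
From J: distances to unvisited — H=9. Nearest is H (9).
Return H→O: 12.
Total = 4 + 7 + 13 + 10 + 9 + 12 = 55.

55 along O → C → V → Q → J → H → O.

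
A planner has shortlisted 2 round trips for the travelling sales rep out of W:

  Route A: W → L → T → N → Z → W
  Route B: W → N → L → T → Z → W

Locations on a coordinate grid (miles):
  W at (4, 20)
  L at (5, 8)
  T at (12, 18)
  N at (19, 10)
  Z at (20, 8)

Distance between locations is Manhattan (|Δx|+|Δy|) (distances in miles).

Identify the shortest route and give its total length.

Shortest is Route A, total 76 miles.

Route A: 13 + 17 + 15 + 3 + 28 = 76
Route B: 25 + 16 + 17 + 18 + 28 = 104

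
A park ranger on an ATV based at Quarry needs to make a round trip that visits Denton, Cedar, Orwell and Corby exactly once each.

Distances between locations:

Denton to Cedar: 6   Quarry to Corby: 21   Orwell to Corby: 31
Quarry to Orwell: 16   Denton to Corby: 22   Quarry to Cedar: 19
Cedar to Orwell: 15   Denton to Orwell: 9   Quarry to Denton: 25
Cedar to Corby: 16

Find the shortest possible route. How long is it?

With 4 stops there are 4!/2 = 12 distinct round trips (a route and its reverse cost the same).
Quarry → Denton → Cedar → Orwell → Corby → Quarry: 25+6+15+31+21 = 98
Quarry → Denton → Cedar → Corby → Orwell → Quarry: 25+6+16+31+16 = 94
Quarry → Denton → Orwell → Cedar → Corby → Quarry: 25+9+15+16+21 = 86
Quarry → Denton → Orwell → Corby → Cedar → Quarry: 25+9+31+16+19 = 100
Quarry → Denton → Corby → Cedar → Orwell → Quarry: 25+22+16+15+16 = 94
Quarry → Denton → Corby → Orwell → Cedar → Quarry: 25+22+31+15+19 = 112
Quarry → Cedar → Denton → Orwell → Corby → Quarry: 19+6+9+31+21 = 86
Quarry → Cedar → Denton → Corby → Orwell → Quarry: 19+6+22+31+16 = 94
Quarry → Cedar → Orwell → Denton → Corby → Quarry: 19+15+9+22+21 = 86
Quarry → Cedar → Corby → Denton → Orwell → Quarry: 19+16+22+9+16 = 82
Quarry → Orwell → Denton → Cedar → Corby → Quarry: 16+9+6+16+21 = 68
Quarry → Orwell → Cedar → Denton → Corby → Quarry: 16+15+6+22+21 = 80
The minimum is 68.
One optimal route: Quarry → Orwell → Denton → Cedar → Corby → Quarry (or its reverse).

Shortest round trip = 68.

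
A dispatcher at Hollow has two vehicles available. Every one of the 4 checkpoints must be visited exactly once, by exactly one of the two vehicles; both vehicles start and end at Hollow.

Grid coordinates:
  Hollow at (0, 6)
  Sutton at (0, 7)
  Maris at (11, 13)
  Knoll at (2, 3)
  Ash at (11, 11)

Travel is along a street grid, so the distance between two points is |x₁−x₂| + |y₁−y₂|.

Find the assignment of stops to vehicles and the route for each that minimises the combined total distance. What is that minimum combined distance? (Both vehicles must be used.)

Check every non-empty split of the stops between the two vehicles; for each half take its own optimal tour:
  {Sutton} + {Maris, Knoll, Ash}: 2 + 42 = 44
  {Maris} + {Sutton, Knoll, Ash}: 36 + 38 = 74
  {Sutton, Maris} + {Knoll, Ash}: 36 + 38 = 74
  {Knoll} + {Sutton, Maris, Ash}: 10 + 36 = 46
  {Sutton, Knoll} + {Maris, Ash}: 12 + 36 = 48
  {Maris, Knoll} + {Sutton, Ash}: 42 + 32 = 74
  … (7 splits in total)
Best: vehicle 1 Hollow → Sutton → Hollow = 2; vehicle 2 Hollow → Maris → Ash → Knoll → Hollow = 42; combined 44.

Minimum combined distance: 44.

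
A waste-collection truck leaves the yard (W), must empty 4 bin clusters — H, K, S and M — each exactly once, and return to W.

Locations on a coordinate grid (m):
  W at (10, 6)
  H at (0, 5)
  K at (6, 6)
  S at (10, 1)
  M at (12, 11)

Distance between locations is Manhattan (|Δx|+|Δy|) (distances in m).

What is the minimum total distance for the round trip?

W→H→K→S→M→W: 11+7+9+12+7 = 46
W→H→K→M→S→W: 11+7+11+12+5 = 46
W→H→S→K→M→W: 11+14+9+11+7 = 52
W→H→S→M→K→W: 11+14+12+11+4 = 52
W→H→M→K→S→W: 11+18+11+9+5 = 54
W→H→M→S→K→W: 11+18+12+9+4 = 54
W→K→H→S→M→W: 4+7+14+12+7 = 44
W→K→H→M→S→W: 4+7+18+12+5 = 46
W→K→S→H→M→W: 4+9+14+18+7 = 52
W→K→M→H→S→W: 4+11+18+14+5 = 52
W→S→H→K→M→W: 5+14+7+11+7 = 44
W→S→K→H→M→W: 5+9+7+18+7 = 46
The minimum is 44.
One optimal route: W → K → H → S → M → W (or its reverse).

Shortest round trip = 44 m.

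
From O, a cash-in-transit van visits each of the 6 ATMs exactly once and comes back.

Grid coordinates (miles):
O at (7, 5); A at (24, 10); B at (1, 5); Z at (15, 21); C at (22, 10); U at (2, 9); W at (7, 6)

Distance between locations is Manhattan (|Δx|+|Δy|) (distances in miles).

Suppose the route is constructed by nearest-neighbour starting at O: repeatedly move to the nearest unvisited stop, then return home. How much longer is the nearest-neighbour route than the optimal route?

O: W=1, B=6, U=9, C=20, A=22, Z=24 ⇒ W
W: B=7, U=8, C=19, A=21, Z=23 ⇒ B
B: U=5, C=26, A=28, Z=30 ⇒ U
U: C=21, A=23, Z=25 ⇒ C
C: A=2, Z=18 ⇒ A
A: Z=20 ⇒ Z
NN route O → W → B → U → C → A → Z → O costs 80.
Optimal: O → B → U → A → C → Z → W → O costs 78 (by enumerating all 360 distinct tours).
Excess = 80 − 78 = 2.

2 miles longer than the optimal tour.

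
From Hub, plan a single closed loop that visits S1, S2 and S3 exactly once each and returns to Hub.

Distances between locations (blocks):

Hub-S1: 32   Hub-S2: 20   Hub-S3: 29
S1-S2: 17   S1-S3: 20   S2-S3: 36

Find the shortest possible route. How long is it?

Hub-S1-S2-S3-Hub: 32+17+36+29 = 114
Hub-S1-S3-S2-Hub: 32+20+36+20 = 108
Hub-S2-S1-S3-Hub: 20+17+20+29 = 86
The minimum is 86.
One optimal route: Hub → S2 → S1 → S3 → Hub (or its reverse).

Minimum total distance: 86 blocks.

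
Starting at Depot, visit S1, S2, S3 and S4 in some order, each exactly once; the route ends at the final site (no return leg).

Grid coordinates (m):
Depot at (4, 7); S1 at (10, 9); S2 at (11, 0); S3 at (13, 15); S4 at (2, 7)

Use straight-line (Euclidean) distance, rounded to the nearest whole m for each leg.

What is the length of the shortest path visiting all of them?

There are 4! = 24 possible orderings.
Depot → S1 → S2 → S3 → S4: 6+9+15+14 = 44
Depot → S1 → S2 → S4 → S3: 6+9+11+14 = 40
Depot → S1 → S3 → S2 → S4: 6+7+15+11 = 39
Depot → S1 → S3 → S4 → S2: 6+7+14+11 = 38
Depot → S1 → S4 → S2 → S3: 6+8+11+15 = 40
Depot → S1 → S4 → S3 → S2: 6+8+14+15 = 43
Depot → S2 → S1 → S3 → S4: 10+9+7+14 = 40
Depot → S2 → S1 → S4 → S3: 10+9+8+14 = 41
Depot → S2 → S3 → S1 → S4: 10+15+7+8 = 40
Depot → S2 → S3 → S4 → S1: 10+15+14+8 = 47
Depot → S2 → S4 → S1 → S3: 10+11+8+7 = 36
Depot → S2 → S4 → S3 → S1: 10+11+14+7 = 42
Depot → S3 → S1 → S2 → S4: 12+7+9+11 = 39
Depot → S3 → S1 → S4 → S2: 12+7+8+11 = 38
… (10 more)
Depot → S4 → S2 → S1 → S3: 2+11+9+7 = 29  ← best
The minimum is 29.
One shortest path: Depot → S4 → S2 → S1 → S3.

Minimum one-way distance = 29 m.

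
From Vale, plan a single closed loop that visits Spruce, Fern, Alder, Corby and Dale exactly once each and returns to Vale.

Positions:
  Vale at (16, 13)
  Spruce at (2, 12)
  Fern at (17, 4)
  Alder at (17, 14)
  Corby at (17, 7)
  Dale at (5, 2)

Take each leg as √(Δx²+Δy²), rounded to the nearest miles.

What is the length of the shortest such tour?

Vale → Spruce → Fern → Alder → Corby → Dale → Vale: 14+17+10+7+13+16 = 77
Vale → Spruce → Fern → Alder → Dale → Corby → Vale: 14+17+10+17+13+6 = 77
Vale → Spruce → Fern → Corby → Alder → Dale → Vale: 14+17+3+7+17+16 = 74
Vale → Spruce → Fern → Corby → Dale → Alder → Vale: 14+17+3+13+17+1 = 65
Vale → Spruce → Fern → Dale → Alder → Corby → Vale: 14+17+12+17+7+6 = 73
Vale → Spruce → Fern → Dale → Corby → Alder → Vale: 14+17+12+13+7+1 = 64
Vale → Spruce → Alder → Fern → Corby → Dale → Vale: 14+15+10+3+13+16 = 71
Vale → Spruce → Alder → Fern → Dale → Corby → Vale: 14+15+10+12+13+6 = 70
Vale → Spruce → Alder → Corby → Fern → Dale → Vale: 14+15+7+3+12+16 = 67
Vale → Spruce → Alder → Corby → Dale → Fern → Vale: 14+15+7+13+12+9 = 70
Vale → Spruce → Alder → Dale → Fern → Corby → Vale: 14+15+17+12+3+6 = 67
Vale → Spruce → Alder → Dale → Corby → Fern → Vale: 14+15+17+13+3+9 = 71
Vale → Spruce → Corby → Fern → Alder → Dale → Vale: 14+16+3+10+17+16 = 76
Vale → Spruce → Corby → Fern → Dale → Alder → Vale: 14+16+3+12+17+1 = 63
… (46 more)
Vale → Spruce → Dale → Fern → Corby → Alder → Vale: 14+10+12+3+7+1 = 47  ← best
The minimum is 47.
One optimal route: Vale → Spruce → Dale → Fern → Corby → Alder → Vale (or its reverse).

Minimum total distance: 47 miles.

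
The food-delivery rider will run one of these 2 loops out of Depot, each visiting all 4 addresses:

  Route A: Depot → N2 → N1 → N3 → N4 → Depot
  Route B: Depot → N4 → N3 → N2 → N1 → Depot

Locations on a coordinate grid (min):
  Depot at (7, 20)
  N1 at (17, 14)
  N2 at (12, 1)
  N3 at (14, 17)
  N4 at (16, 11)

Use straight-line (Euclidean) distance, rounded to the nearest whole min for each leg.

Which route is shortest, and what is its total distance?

Route A: 20 + 14 + 4 + 6 + 13 = 57
Route B: 13 + 6 + 16 + 14 + 12 = 61

Shortest is Route A, total 57 min.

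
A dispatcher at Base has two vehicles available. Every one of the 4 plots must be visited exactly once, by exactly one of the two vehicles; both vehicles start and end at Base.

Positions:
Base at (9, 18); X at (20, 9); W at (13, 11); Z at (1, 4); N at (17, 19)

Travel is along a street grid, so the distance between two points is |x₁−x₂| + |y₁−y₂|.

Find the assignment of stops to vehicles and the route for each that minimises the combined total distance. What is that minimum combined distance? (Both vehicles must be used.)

84 — the smallest possible combined total.

There are 2^3 − 1 = 7 ways to divide the 4 stops into two non-empty groups. For each, the best each vehicle can do is its own shortest tour through its group:
  {X} + {W, Z, N}: 40 + 62 = 102
  {W} + {X, Z, N}: 22 + 68 = 90
  {X, W} + {Z, N}: 40 + 62 = 102
  {Z} + {X, W, N}: 44 + 42 = 86
  {X, Z} + {W, N}: 66 + 32 = 98
  {W, Z} + {X, N}: 52 + 42 = 94
  … (7 splits in total)
  {X, W, Z} + {N}: 66 + 18 = 84  ← best
Best: vehicle 1 Base → W → X → Z → Base = 66; vehicle 2 Base → N → Base = 18; combined 84.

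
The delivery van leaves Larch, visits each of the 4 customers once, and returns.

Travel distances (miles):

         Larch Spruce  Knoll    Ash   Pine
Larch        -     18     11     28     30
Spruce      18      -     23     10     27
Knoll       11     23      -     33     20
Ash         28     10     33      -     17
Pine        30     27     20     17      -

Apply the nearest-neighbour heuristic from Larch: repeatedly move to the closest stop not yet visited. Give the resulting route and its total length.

Nearest-neighbour total = 76 miles; route Larch → Knoll → Pine → Ash → Spruce → Larch.

From Larch: distances to unvisited — Knoll=11, Spruce=18, Ash=28, Pine=30. Nearest is Knoll (11).
From Knoll: distances to unvisited — Pine=20, Spruce=23, Ash=33. Nearest is Pine (20).
From Pine: distances to unvisited — Ash=17, Spruce=27. Nearest is Ash (17).
From Ash: distances to unvisited — Spruce=10. Nearest is Spruce (10).
Return Spruce→Larch: 18.
Total = 11 + 20 + 17 + 10 + 18 = 76.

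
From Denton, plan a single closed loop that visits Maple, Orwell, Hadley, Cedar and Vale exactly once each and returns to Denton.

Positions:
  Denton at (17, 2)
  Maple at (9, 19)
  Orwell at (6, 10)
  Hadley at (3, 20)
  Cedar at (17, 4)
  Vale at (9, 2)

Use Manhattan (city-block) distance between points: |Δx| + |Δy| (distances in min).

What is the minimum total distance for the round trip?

Minimum total distance: 64 min.

Denton→Maple→Orwell→Hadley→Cedar→Vale→Denton: 25+12+13+30+10+8 = 98
Denton→Maple→Orwell→Hadley→Vale→Cedar→Denton: 25+12+13+24+10+2 = 86
Denton→Maple→Orwell→Cedar→Hadley→Vale→Denton: 25+12+17+30+24+8 = 116
Denton→Maple→Orwell→Cedar→Vale→Hadley→Denton: 25+12+17+10+24+32 = 120
Denton→Maple→Orwell→Vale→Hadley→Cedar→Denton: 25+12+11+24+30+2 = 104
Denton→Maple→Orwell→Vale→Cedar→Hadley→Denton: 25+12+11+10+30+32 = 120
Denton→Maple→Hadley→Orwell→Cedar→Vale→Denton: 25+7+13+17+10+8 = 80
Denton→Maple→Hadley→Orwell→Vale→Cedar→Denton: 25+7+13+11+10+2 = 68
Denton→Maple→Hadley→Cedar→Orwell→Vale→Denton: 25+7+30+17+11+8 = 98
Denton→Maple→Hadley→Cedar→Vale→Orwell→Denton: 25+7+30+10+11+19 = 102
Denton→Maple→Hadley→Vale→Orwell→Cedar→Denton: 25+7+24+11+17+2 = 86
Denton→Maple→Hadley→Vale→Cedar→Orwell→Denton: 25+7+24+10+17+19 = 102
Denton→Maple→Cedar→Orwell→Hadley→Vale→Denton: 25+23+17+13+24+8 = 110
Denton→Maple→Cedar→Orwell→Vale→Hadley→Denton: 25+23+17+11+24+32 = 132
… (46 more)
Denton→Cedar→Maple→Hadley→Orwell→Vale→Denton: 2+23+7+13+11+8 = 64  ← best
The minimum is 64.
One optimal route: Denton → Cedar → Maple → Hadley → Orwell → Vale → Denton (or its reverse).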